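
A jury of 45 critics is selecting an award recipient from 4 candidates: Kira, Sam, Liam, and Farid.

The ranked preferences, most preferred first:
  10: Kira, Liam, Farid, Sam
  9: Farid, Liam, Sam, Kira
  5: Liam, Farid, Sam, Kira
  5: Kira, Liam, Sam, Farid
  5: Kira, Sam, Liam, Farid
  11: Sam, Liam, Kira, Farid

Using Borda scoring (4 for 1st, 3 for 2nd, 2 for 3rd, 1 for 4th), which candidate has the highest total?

Liam

Kira: 10×4 + 9×1 + 5×1 + 5×4 + 5×4 + 11×2 = 116
Sam: 10×1 + 9×2 + 5×2 + 5×2 + 5×3 + 11×4 = 107
Liam: 10×3 + 9×3 + 5×4 + 5×3 + 5×2 + 11×3 = 135
Farid: 10×2 + 9×4 + 5×3 + 5×1 + 5×1 + 11×1 = 92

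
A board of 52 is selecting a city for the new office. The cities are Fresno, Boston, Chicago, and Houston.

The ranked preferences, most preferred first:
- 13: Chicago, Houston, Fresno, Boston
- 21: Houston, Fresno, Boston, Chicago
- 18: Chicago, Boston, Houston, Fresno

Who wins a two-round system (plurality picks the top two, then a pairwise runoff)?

Chicago

Round 1 first-place votes: Fresno 0, Boston 0, Chicago 31, Houston 21. Chicago and Houston advance.
Runoff: Chicago is ranked above Houston on 31 ballots, Houston above Chicago on 21.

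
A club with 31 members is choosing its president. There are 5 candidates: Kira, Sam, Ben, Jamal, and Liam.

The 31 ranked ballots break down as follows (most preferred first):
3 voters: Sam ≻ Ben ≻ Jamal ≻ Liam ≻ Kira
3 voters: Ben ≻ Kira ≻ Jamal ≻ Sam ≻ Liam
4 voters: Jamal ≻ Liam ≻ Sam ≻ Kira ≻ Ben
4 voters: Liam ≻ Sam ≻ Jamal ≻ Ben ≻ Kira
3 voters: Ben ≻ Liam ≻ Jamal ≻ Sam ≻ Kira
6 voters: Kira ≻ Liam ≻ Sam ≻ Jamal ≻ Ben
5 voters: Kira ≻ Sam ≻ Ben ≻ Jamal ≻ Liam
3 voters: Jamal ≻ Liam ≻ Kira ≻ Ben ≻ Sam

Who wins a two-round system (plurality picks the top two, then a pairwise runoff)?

Jamal

Round 1 first-place votes: Kira 11, Sam 3, Ben 6, Jamal 7, Liam 4. Kira and Jamal advance.
Runoff: Kira is ranked above Jamal on 14 ballots, Jamal above Kira on 17.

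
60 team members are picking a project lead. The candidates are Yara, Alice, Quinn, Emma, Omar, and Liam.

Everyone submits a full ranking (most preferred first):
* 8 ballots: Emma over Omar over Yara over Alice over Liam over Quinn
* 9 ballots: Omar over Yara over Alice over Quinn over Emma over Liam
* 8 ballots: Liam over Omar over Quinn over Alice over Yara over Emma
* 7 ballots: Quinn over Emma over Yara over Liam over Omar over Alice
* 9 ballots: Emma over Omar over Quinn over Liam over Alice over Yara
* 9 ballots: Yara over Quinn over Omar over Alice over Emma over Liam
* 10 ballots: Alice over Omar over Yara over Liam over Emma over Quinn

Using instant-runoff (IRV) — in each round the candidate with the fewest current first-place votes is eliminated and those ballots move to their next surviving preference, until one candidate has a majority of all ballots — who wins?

Round 1: Yara 9, Alice 10, Quinn 7, Emma 17, Omar 9, Liam 8. Quinn eliminated.
Round 2: Yara 9, Alice 10, Emma 24, Omar 9, Liam 8. Liam eliminated.
Round 3: Yara 9, Alice 10, Emma 24, Omar 17. Yara eliminated.
Round 4: Alice 10, Emma 24, Omar 26. Alice eliminated.
Round 5: Emma 24, Omar 36. Omar has a majority (≥31).

Omar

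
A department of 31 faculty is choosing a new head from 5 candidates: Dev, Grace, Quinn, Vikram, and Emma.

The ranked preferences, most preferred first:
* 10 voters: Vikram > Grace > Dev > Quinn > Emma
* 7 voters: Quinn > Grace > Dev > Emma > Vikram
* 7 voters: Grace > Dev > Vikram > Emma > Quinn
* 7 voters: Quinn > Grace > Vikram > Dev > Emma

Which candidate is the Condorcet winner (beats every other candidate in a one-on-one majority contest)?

Grace

Grace vs Dev: 31–0
Grace vs Quinn: 17–14
Grace vs Vikram: 21–10
Grace vs Emma: 31–0
Grace beats every other candidate.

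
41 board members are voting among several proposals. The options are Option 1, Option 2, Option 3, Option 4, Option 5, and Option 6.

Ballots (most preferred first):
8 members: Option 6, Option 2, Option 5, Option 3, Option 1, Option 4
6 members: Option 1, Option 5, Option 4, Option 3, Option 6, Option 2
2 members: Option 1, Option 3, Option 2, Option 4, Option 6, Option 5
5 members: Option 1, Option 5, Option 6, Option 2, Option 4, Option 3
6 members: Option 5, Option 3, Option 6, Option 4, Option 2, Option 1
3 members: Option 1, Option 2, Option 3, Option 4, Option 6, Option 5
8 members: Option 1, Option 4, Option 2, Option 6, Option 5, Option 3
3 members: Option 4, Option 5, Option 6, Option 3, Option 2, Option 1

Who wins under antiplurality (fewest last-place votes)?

Last-place votes: Option 1 9, Option 2 6, Option 3 13, Option 4 8, Option 5 5, Option 6 0.

Option 6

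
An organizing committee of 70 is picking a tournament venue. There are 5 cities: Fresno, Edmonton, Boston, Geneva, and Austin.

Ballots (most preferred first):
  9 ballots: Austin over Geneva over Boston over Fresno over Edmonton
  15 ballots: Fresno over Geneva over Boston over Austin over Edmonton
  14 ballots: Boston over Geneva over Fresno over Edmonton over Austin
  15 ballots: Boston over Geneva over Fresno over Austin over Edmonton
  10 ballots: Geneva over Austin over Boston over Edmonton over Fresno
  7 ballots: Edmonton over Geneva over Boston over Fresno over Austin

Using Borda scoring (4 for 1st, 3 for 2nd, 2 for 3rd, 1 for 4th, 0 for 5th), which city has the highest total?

Fresno: 9×1 + 15×4 + 14×2 + 15×2 + 10×0 + 7×1 = 134
Edmonton: 9×0 + 15×0 + 14×1 + 15×0 + 10×1 + 7×4 = 52
Boston: 9×2 + 15×2 + 14×4 + 15×4 + 10×2 + 7×2 = 198
Geneva: 9×3 + 15×3 + 14×3 + 15×3 + 10×4 + 7×3 = 220
Austin: 9×4 + 15×1 + 14×0 + 15×1 + 10×3 + 7×0 = 96

Geneva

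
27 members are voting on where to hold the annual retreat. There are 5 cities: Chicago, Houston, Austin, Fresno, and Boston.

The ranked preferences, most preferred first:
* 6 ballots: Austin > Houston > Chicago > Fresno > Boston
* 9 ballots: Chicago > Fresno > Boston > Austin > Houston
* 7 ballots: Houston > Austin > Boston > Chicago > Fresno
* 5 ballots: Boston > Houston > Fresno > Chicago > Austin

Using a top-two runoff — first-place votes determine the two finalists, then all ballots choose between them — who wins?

Round 1 first-place votes: Chicago 9, Houston 7, Austin 6, Fresno 0, Boston 5. Chicago and Houston advance.
Runoff: Chicago is ranked above Houston on 9 ballots, Houston above Chicago on 18.

Houston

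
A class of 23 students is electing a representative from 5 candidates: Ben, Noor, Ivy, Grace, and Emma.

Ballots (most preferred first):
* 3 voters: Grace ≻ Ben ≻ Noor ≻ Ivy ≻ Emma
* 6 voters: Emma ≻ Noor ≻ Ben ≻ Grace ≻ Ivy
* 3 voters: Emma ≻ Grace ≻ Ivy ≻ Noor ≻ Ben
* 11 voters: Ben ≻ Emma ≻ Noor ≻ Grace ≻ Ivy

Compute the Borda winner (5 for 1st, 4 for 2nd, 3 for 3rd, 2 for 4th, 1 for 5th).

Ben: 3×4 + 6×3 + 3×1 + 11×5 = 88
Noor: 3×3 + 6×4 + 3×2 + 11×3 = 72
Ivy: 3×2 + 6×1 + 3×3 + 11×1 = 32
Grace: 3×5 + 6×2 + 3×4 + 11×2 = 61
Emma: 3×1 + 6×5 + 3×5 + 11×4 = 92

Emma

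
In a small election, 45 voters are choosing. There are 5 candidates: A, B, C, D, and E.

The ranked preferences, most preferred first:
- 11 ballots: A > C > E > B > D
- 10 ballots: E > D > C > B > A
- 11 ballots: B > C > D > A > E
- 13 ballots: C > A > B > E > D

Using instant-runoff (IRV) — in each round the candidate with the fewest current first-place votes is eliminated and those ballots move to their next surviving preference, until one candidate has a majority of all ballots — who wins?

C

Round 1: A 11, B 11, C 13, D 0, E 10. D eliminated.
Round 2: A 11, B 11, C 13, E 10. E eliminated.
Round 3: A 11, B 11, C 23. C has a majority (≥23).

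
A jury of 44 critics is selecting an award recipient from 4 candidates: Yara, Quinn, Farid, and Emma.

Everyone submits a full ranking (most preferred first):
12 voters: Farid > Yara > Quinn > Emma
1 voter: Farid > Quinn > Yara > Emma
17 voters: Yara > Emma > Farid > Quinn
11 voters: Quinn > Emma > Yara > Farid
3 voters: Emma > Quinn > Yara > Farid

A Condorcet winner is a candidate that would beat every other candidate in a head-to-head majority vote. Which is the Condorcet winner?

Yara

Yara vs Quinn: 29–15
Yara vs Farid: 31–13
Yara vs Emma: 30–14
Yara beats every other candidate.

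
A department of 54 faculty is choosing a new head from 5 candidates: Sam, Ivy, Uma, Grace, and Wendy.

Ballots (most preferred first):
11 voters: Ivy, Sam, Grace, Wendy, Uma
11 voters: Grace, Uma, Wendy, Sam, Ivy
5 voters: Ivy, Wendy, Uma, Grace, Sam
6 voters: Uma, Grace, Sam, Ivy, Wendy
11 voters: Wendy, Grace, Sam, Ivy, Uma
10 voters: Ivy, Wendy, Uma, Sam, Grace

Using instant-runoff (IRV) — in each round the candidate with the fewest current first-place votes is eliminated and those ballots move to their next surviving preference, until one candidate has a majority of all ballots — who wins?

Grace

Round 1: Sam 0, Ivy 26, Uma 6, Grace 11, Wendy 11. Sam eliminated.
Round 2: Ivy 26, Uma 6, Grace 11, Wendy 11. Uma eliminated.
Round 3: Ivy 26, Grace 17, Wendy 11. Wendy eliminated.
Round 4: Ivy 26, Grace 28. Grace has a majority (≥28).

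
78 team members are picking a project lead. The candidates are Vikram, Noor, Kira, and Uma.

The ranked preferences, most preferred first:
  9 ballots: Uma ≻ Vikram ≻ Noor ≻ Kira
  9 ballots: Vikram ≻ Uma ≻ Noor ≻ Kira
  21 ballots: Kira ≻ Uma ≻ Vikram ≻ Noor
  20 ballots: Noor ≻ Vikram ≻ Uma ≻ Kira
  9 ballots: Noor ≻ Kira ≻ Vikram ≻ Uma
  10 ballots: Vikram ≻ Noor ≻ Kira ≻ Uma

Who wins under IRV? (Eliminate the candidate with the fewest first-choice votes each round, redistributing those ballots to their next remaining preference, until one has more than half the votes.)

Vikram

Round 1: Vikram 19, Noor 29, Kira 21, Uma 9. Uma eliminated.
Round 2: Vikram 28, Noor 29, Kira 21. Kira eliminated.
Round 3: Vikram 49, Noor 29. Vikram has a majority (≥40).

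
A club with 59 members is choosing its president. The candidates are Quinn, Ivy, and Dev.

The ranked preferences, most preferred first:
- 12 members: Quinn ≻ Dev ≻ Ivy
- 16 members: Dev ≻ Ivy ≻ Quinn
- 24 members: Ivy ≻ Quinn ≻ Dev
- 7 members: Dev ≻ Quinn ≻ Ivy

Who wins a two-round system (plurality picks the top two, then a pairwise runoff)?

Dev

Round 1 first-place votes: Quinn 12, Ivy 24, Dev 23. Ivy and Dev advance.
Runoff: Ivy is ranked above Dev on 24 ballots, Dev above Ivy on 35.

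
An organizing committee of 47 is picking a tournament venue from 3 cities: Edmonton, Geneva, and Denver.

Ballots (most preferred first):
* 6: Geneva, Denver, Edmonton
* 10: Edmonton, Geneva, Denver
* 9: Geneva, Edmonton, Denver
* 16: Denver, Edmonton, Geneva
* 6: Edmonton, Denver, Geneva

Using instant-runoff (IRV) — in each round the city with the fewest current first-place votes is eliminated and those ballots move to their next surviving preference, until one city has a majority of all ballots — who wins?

Edmonton

Round 1: Edmonton 16, Geneva 15, Denver 16. Geneva eliminated.
Round 2: Edmonton 25, Denver 22. Edmonton has a majority (≥24).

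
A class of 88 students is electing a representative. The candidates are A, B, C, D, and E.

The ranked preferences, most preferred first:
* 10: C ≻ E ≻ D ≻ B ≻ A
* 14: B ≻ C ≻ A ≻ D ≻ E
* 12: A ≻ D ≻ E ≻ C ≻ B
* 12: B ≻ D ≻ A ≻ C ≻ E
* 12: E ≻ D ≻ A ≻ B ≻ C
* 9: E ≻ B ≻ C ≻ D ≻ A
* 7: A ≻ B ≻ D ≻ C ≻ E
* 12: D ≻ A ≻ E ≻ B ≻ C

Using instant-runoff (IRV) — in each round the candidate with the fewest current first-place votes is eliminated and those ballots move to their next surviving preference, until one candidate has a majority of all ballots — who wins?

A

Round 1: A 19, B 26, C 10, D 12, E 21. C eliminated.
Round 2: A 19, B 26, D 12, E 31. D eliminated.
Round 3: A 31, B 26, E 31. B eliminated.
Round 4: A 57, E 31. A has a majority (≥45).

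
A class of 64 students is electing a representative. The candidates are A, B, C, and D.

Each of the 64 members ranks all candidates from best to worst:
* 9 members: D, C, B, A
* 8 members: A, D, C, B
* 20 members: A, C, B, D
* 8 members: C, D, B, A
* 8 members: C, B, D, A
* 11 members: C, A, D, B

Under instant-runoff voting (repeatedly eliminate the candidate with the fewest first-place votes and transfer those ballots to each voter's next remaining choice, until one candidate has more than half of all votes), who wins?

C

Round 1: A 28, B 0, C 27, D 9. B eliminated.
Round 2: A 28, C 27, D 9. D eliminated.
Round 3: A 28, C 36. C has a majority (≥33).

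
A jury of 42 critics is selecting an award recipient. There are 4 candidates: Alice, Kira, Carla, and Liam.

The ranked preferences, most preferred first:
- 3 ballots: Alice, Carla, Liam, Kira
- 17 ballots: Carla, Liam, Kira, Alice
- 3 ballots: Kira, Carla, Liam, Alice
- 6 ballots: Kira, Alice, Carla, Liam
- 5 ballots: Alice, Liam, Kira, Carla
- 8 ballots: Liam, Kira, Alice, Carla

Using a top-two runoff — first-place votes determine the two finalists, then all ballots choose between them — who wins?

Round 1 first-place votes: Alice 8, Kira 9, Carla 17, Liam 8. Carla and Kira advance.
Runoff: Carla is ranked above Kira on 20 ballots, Kira above Carla on 22.

Kira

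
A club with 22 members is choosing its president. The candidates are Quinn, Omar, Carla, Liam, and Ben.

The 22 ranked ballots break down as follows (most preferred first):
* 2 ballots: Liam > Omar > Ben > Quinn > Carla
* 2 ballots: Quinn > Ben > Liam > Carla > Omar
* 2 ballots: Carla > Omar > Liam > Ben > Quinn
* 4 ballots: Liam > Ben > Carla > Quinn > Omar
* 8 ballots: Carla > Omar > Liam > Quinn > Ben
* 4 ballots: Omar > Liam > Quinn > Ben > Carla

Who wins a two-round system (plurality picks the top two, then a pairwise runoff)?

Liam

Round 1 first-place votes: Quinn 2, Omar 4, Carla 10, Liam 6, Ben 0. Carla and Liam advance.
Runoff: Carla is ranked above Liam on 10 ballots, Liam above Carla on 12.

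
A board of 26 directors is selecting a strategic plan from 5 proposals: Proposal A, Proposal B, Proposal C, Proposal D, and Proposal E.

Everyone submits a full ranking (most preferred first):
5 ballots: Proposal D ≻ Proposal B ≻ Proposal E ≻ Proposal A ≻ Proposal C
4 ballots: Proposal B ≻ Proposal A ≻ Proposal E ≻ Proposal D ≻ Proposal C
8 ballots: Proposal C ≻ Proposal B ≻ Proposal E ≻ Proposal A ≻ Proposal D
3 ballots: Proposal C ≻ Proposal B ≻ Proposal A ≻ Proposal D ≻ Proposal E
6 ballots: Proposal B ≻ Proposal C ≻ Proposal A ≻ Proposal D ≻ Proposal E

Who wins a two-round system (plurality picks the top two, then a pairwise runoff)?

Round 1 first-place votes: Proposal A 0, Proposal B 10, Proposal C 11, Proposal D 5, Proposal E 0. Proposal C and Proposal B advance.
Runoff: Proposal C is ranked above Proposal B on 11 ballots, Proposal B above Proposal C on 15.

Proposal B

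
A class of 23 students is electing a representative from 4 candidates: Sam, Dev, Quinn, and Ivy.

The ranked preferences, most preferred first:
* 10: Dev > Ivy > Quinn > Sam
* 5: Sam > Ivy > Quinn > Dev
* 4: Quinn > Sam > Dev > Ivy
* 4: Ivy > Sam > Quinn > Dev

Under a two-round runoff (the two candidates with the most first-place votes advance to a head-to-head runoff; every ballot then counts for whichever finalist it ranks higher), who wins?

Round 1 first-place votes: Sam 5, Dev 10, Quinn 4, Ivy 4. Dev and Sam advance.
Runoff: Dev is ranked above Sam on 10 ballots, Sam above Dev on 13.

Sam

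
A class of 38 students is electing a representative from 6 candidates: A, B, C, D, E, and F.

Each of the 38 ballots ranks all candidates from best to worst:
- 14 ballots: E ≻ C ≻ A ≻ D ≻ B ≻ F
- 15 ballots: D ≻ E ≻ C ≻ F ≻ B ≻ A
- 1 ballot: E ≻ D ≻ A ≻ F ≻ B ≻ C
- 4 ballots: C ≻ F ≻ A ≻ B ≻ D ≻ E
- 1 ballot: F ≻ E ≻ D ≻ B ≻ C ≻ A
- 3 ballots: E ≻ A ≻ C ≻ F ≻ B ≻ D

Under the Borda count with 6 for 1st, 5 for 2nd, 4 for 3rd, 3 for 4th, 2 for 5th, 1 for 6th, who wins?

E

A: 14×4 + 15×1 + 1×4 + 4×4 + 1×1 + 3×5 = 107
B: 14×2 + 15×2 + 1×2 + 4×3 + 1×3 + 3×2 = 81
C: 14×5 + 15×4 + 1×1 + 4×6 + 1×2 + 3×4 = 169
D: 14×3 + 15×6 + 1×5 + 4×2 + 1×4 + 3×1 = 152
E: 14×6 + 15×5 + 1×6 + 4×1 + 1×5 + 3×6 = 192
F: 14×1 + 15×3 + 1×3 + 4×5 + 1×6 + 3×3 = 97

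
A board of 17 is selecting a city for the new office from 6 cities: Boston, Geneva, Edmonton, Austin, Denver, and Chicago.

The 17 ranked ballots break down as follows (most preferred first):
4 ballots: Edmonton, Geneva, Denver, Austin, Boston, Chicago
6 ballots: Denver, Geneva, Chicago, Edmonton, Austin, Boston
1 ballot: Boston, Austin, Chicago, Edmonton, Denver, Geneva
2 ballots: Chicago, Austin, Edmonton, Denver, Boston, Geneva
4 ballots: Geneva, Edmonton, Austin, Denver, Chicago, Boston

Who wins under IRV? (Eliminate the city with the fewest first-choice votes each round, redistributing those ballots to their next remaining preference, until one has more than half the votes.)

Round 1: Boston 1, Geneva 4, Edmonton 4, Austin 0, Denver 6, Chicago 2. Austin eliminated.
Round 2: Boston 1, Geneva 4, Edmonton 4, Denver 6, Chicago 2. Boston eliminated.
Round 3: Geneva 4, Edmonton 4, Denver 6, Chicago 3. Chicago eliminated.
Round 4: Geneva 4, Edmonton 7, Denver 6. Geneva eliminated.
Round 5: Edmonton 11, Denver 6. Edmonton has a majority (≥9).

Edmonton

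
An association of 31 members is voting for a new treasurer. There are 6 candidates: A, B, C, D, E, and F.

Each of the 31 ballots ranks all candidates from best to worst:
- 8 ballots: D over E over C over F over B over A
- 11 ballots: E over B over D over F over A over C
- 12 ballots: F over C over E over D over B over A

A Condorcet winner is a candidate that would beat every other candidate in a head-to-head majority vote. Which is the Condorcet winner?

E

E vs A: 31–0
E vs B: 31–0
E vs C: 19–12
E vs D: 23–8
E vs F: 19–12
E beats every other candidate.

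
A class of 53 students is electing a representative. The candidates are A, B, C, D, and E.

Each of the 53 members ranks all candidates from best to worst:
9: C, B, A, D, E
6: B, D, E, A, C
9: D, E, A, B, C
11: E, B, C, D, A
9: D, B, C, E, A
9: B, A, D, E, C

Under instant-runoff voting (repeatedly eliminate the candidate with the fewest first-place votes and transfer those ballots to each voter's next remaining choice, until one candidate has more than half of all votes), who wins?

Round 1: A 0, B 15, C 9, D 18, E 11. A eliminated.
Round 2: B 15, C 9, D 18, E 11. C eliminated.
Round 3: B 24, D 18, E 11. E eliminated.
Round 4: B 35, D 18. B has a majority (≥27).

B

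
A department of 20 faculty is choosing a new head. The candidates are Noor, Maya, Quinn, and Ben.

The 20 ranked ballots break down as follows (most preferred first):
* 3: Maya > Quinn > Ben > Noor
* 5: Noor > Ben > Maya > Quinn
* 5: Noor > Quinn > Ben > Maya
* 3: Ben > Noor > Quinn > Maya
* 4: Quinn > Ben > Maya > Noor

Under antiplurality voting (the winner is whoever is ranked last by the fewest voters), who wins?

Last-place votes: Noor 7, Maya 8, Quinn 5, Ben 0.

Ben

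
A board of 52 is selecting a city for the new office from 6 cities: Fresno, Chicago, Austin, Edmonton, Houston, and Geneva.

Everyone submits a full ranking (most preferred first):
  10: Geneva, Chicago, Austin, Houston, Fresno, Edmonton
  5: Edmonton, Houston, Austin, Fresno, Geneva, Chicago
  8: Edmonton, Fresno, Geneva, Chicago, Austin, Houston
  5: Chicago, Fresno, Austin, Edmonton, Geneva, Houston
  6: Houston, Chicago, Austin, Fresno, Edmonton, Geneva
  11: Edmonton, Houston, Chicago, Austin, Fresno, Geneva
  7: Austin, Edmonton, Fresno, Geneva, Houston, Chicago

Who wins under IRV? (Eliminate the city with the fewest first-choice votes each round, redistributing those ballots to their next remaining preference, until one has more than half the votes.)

Round 1: Fresno 0, Chicago 5, Austin 7, Edmonton 24, Houston 6, Geneva 10. Fresno eliminated.
Round 2: Chicago 5, Austin 7, Edmonton 24, Houston 6, Geneva 10. Chicago eliminated.
Round 3: Austin 12, Edmonton 24, Houston 6, Geneva 10. Houston eliminated.
Round 4: Austin 18, Edmonton 24, Geneva 10. Geneva eliminated.
Round 5: Austin 28, Edmonton 24. Austin has a majority (≥27).

Austin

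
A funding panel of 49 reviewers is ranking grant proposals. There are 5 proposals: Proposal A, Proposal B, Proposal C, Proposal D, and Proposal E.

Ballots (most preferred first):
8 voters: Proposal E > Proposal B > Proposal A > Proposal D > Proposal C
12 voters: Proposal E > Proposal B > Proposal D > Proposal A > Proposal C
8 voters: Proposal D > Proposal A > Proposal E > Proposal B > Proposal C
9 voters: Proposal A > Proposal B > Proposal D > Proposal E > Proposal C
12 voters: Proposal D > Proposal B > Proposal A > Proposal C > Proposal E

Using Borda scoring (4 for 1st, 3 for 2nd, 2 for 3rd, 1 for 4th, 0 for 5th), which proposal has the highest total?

Proposal A: 8×2 + 12×1 + 8×3 + 9×4 + 12×2 = 112
Proposal B: 8×3 + 12×3 + 8×1 + 9×3 + 12×3 = 131
Proposal C: 8×0 + 12×0 + 8×0 + 9×0 + 12×1 = 12
Proposal D: 8×1 + 12×2 + 8×4 + 9×2 + 12×4 = 130
Proposal E: 8×4 + 12×4 + 8×2 + 9×1 + 12×0 = 105

Proposal B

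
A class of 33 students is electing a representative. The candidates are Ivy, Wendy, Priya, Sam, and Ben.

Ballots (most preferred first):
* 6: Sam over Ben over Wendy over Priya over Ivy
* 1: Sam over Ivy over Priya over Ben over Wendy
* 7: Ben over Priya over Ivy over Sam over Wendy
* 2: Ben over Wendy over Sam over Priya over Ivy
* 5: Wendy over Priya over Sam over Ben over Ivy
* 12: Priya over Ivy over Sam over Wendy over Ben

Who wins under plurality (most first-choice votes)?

First-place votes: Ivy 0, Wendy 5, Priya 12, Sam 7, Ben 9.

Priya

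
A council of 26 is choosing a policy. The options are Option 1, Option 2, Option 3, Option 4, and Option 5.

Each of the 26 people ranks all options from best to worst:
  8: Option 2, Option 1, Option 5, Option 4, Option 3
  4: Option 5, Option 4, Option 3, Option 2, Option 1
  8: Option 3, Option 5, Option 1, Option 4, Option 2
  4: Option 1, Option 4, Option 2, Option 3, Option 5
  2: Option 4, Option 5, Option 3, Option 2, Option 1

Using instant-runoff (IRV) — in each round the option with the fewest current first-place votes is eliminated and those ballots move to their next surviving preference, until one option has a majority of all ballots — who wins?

Option 3

Round 1: Option 1 4, Option 2 8, Option 3 8, Option 4 2, Option 5 4. Option 4 eliminated.
Round 2: Option 1 4, Option 2 8, Option 3 8, Option 5 6. Option 1 eliminated.
Round 3: Option 2 12, Option 3 8, Option 5 6. Option 5 eliminated.
Round 4: Option 2 12, Option 3 14. Option 3 has a majority (≥14).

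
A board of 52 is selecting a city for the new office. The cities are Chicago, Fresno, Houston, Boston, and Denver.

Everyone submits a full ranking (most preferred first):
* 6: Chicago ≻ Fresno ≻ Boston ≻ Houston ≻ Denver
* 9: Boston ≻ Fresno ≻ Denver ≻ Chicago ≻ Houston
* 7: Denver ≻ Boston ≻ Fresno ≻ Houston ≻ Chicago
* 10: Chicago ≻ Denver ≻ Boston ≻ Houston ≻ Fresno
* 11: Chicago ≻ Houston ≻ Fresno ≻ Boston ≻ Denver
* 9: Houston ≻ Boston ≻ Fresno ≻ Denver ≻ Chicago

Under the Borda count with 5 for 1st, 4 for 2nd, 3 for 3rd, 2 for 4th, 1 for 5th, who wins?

Boston

Chicago: 6×5 + 9×2 + 7×1 + 10×5 + 11×5 + 9×1 = 169
Fresno: 6×4 + 9×4 + 7×3 + 10×1 + 11×3 + 9×3 = 151
Houston: 6×2 + 9×1 + 7×2 + 10×2 + 11×4 + 9×5 = 144
Boston: 6×3 + 9×5 + 7×4 + 10×3 + 11×2 + 9×4 = 179
Denver: 6×1 + 9×3 + 7×5 + 10×4 + 11×1 + 9×2 = 137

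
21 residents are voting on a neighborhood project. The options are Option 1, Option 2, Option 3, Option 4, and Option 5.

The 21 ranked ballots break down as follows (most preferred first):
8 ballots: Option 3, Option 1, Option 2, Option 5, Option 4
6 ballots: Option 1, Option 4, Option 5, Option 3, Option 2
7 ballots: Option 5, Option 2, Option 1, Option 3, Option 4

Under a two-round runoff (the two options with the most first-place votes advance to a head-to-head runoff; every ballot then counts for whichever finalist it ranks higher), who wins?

Round 1 first-place votes: Option 1 6, Option 2 0, Option 3 8, Option 4 0, Option 5 7. Option 3 and Option 5 advance.
Runoff: Option 3 is ranked above Option 5 on 8 ballots, Option 5 above Option 3 on 13.

Option 5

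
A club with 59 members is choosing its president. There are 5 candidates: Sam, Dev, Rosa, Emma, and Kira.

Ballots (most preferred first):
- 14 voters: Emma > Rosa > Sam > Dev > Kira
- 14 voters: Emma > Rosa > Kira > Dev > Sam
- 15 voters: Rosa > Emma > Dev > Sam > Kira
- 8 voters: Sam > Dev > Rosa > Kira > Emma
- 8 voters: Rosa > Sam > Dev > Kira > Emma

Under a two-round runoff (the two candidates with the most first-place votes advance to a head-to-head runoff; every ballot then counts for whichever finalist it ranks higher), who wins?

Round 1 first-place votes: Sam 8, Dev 0, Rosa 23, Emma 28, Kira 0. Emma and Rosa advance.
Runoff: Emma is ranked above Rosa on 28 ballots, Rosa above Emma on 31.

Rosa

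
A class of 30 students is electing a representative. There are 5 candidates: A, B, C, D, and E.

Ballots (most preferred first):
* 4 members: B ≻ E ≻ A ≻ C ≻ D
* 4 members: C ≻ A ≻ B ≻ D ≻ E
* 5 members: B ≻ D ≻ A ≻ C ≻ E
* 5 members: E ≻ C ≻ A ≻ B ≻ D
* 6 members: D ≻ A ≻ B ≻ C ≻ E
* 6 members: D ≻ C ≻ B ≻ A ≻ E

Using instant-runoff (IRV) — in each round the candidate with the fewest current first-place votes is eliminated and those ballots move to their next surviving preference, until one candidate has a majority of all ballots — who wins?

B

Round 1: A 0, B 9, C 4, D 12, E 5. A eliminated.
Round 2: B 9, C 4, D 12, E 5. C eliminated.
Round 3: B 13, D 12, E 5. E eliminated.
Round 4: B 18, D 12. B has a majority (≥16).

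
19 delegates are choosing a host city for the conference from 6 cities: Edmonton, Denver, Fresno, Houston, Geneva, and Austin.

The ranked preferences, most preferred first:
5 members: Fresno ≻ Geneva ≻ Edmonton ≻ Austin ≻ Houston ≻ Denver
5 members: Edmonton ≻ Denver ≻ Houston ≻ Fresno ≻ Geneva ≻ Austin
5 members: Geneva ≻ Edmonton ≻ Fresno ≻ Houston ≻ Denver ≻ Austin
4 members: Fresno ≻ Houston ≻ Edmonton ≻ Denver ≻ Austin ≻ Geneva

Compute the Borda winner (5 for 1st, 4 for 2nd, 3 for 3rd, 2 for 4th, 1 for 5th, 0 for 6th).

Edmonton

Edmonton: 5×3 + 5×5 + 5×4 + 4×3 = 72
Denver: 5×0 + 5×4 + 5×1 + 4×2 = 33
Fresno: 5×5 + 5×2 + 5×3 + 4×5 = 70
Houston: 5×1 + 5×3 + 5×2 + 4×4 = 46
Geneva: 5×4 + 5×1 + 5×5 + 4×0 = 50
Austin: 5×2 + 5×0 + 5×0 + 4×1 = 14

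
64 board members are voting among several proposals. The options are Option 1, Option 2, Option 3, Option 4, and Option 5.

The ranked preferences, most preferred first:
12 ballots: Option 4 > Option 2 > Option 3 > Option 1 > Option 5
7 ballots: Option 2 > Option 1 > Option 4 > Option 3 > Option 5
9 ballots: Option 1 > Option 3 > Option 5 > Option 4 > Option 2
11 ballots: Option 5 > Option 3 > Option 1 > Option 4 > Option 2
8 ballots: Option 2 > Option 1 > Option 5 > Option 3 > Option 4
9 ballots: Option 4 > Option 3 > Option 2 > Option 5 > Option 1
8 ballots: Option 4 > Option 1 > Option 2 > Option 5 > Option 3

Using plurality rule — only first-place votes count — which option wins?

Option 4

First-place votes: Option 1 9, Option 2 15, Option 3 0, Option 4 29, Option 5 11.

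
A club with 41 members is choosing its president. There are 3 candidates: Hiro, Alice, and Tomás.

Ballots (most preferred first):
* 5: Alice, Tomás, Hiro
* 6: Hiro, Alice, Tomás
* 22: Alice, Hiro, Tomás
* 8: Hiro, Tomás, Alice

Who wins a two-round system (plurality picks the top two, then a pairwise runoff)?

Round 1 first-place votes: Hiro 14, Alice 27, Tomás 0. Alice and Hiro advance.
Runoff: Alice is ranked above Hiro on 27 ballots, Hiro above Alice on 14.

Alice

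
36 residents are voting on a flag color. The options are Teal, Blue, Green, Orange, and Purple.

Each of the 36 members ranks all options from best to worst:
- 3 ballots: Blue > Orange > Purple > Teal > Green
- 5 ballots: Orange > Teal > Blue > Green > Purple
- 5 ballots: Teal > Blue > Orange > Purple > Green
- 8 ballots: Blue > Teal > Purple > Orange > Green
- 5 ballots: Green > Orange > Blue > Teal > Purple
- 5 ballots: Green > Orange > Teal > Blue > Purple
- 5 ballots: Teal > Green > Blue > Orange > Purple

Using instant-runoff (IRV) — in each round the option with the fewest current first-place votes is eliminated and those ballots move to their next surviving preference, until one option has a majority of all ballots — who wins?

Round 1: Teal 10, Blue 11, Green 10, Orange 5, Purple 0. Purple eliminated.
Round 2: Teal 10, Blue 11, Green 10, Orange 5. Orange eliminated.
Round 3: Teal 15, Blue 11, Green 10. Green eliminated.
Round 4: Teal 20, Blue 16. Teal has a majority (≥19).

Teal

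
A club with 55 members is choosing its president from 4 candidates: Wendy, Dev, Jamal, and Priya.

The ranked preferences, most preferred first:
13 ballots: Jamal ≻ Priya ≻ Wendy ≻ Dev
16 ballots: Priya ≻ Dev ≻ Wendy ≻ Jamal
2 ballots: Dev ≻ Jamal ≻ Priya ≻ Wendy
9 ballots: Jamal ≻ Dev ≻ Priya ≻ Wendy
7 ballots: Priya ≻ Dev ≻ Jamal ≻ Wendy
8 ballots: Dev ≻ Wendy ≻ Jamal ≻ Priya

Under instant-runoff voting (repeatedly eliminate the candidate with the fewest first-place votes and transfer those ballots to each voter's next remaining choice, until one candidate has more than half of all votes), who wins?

Jamal

Round 1: Wendy 0, Dev 10, Jamal 22, Priya 23. Wendy eliminated.
Round 2: Dev 10, Jamal 22, Priya 23. Dev eliminated.
Round 3: Jamal 32, Priya 23. Jamal has a majority (≥28).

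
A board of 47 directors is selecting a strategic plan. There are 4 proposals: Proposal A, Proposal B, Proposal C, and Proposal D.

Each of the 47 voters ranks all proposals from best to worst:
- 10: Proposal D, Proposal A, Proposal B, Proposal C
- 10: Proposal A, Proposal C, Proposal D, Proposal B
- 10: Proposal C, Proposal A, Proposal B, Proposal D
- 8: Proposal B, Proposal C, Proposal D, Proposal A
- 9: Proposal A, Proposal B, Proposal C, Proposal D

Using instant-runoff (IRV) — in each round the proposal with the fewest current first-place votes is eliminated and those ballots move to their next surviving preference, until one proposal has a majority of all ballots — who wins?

Proposal A

Round 1: Proposal A 19, Proposal B 8, Proposal C 10, Proposal D 10. Proposal B eliminated.
Round 2: Proposal A 19, Proposal C 18, Proposal D 10. Proposal D eliminated.
Round 3: Proposal A 29, Proposal C 18. Proposal A has a majority (≥24).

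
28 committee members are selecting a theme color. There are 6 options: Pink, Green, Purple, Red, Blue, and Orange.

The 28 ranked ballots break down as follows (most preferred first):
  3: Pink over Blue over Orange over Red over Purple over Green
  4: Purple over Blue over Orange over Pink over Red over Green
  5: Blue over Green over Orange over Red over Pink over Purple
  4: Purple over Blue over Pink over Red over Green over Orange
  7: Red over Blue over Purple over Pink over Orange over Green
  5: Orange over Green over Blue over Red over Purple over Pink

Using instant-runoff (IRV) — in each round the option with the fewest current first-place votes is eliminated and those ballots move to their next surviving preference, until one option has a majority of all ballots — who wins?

Round 1: Pink 3, Green 0, Purple 8, Red 7, Blue 5, Orange 5. Green eliminated.
Round 2: Pink 3, Purple 8, Red 7, Blue 5, Orange 5. Pink eliminated.
Round 3: Purple 8, Red 7, Blue 8, Orange 5. Orange eliminated.
Round 4: Purple 8, Red 7, Blue 13. Red eliminated.
Round 5: Purple 8, Blue 20. Blue has a majority (≥15).

Blue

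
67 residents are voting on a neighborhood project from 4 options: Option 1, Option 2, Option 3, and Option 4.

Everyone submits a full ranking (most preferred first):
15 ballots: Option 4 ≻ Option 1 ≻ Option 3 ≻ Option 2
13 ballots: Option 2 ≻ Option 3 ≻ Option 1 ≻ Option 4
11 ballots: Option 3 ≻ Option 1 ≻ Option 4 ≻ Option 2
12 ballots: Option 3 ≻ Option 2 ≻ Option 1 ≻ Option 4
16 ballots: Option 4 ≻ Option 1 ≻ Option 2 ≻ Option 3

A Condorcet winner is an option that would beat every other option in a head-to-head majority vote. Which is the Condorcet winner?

Option 3 vs Option 1: 36–31
Option 3 vs Option 2: 38–29
Option 3 vs Option 4: 36–31
Option 3 beats every other option.

Option 3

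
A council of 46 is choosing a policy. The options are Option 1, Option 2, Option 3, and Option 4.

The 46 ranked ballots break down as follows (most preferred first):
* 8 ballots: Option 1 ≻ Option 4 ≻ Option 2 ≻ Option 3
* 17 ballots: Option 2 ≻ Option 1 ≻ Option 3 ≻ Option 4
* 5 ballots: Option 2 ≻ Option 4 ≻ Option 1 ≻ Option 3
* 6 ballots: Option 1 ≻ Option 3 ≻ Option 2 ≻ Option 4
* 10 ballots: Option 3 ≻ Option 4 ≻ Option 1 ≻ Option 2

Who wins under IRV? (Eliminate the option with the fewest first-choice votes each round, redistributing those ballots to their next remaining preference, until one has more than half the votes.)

Option 1

Round 1: Option 1 14, Option 2 22, Option 3 10, Option 4 0. Option 4 eliminated.
Round 2: Option 1 14, Option 2 22, Option 3 10. Option 3 eliminated.
Round 3: Option 1 24, Option 2 22. Option 1 has a majority (≥24).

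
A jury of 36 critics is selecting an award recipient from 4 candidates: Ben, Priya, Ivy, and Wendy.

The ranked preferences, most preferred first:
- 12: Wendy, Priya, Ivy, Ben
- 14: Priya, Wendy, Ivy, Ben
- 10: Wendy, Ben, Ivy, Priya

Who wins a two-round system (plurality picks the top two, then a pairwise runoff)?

Wendy

Round 1 first-place votes: Ben 0, Priya 14, Ivy 0, Wendy 22. Wendy and Priya advance.
Runoff: Wendy is ranked above Priya on 22 ballots, Priya above Wendy on 14.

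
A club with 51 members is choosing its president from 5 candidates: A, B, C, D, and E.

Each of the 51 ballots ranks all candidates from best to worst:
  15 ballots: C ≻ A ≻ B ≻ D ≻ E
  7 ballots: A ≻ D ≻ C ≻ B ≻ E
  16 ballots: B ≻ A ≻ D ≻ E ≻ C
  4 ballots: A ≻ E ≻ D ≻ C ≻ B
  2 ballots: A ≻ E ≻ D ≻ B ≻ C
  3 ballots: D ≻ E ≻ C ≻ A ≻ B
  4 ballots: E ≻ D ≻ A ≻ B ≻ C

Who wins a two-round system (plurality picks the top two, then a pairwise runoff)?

Round 1 first-place votes: A 13, B 16, C 15, D 3, E 4. B and C advance.
Runoff: B is ranked above C on 22 ballots, C above B on 29.

C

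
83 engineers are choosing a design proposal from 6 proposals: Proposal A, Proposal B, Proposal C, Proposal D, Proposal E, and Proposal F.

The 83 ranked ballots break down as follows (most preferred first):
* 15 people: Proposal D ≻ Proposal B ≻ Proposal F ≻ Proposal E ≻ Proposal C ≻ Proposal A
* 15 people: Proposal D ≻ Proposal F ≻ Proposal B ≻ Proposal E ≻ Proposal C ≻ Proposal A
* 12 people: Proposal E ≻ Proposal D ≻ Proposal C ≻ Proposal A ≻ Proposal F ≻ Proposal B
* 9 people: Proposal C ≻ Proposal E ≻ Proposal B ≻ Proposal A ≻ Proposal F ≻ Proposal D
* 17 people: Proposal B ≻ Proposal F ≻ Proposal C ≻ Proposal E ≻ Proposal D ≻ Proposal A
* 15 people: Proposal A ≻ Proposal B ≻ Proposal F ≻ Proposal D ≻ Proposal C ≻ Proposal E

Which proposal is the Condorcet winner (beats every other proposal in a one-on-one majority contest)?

Proposal D

Proposal D vs Proposal A: 59–24
Proposal D vs Proposal B: 42–41
Proposal D vs Proposal C: 57–26
Proposal D vs Proposal E: 45–38
Proposal D vs Proposal F: 42–41
Proposal D beats every other proposal.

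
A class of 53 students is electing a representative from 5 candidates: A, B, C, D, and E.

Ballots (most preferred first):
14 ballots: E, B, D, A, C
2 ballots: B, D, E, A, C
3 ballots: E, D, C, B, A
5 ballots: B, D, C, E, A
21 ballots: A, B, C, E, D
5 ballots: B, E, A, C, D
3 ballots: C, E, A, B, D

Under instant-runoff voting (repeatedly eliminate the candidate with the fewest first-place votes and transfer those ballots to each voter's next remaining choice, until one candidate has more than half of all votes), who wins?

Round 1: A 21, B 12, C 3, D 0, E 17. D eliminated.
Round 2: A 21, B 12, C 3, E 17. C eliminated.
Round 3: A 21, B 12, E 20. B eliminated.
Round 4: A 21, E 32. E has a majority (≥27).

E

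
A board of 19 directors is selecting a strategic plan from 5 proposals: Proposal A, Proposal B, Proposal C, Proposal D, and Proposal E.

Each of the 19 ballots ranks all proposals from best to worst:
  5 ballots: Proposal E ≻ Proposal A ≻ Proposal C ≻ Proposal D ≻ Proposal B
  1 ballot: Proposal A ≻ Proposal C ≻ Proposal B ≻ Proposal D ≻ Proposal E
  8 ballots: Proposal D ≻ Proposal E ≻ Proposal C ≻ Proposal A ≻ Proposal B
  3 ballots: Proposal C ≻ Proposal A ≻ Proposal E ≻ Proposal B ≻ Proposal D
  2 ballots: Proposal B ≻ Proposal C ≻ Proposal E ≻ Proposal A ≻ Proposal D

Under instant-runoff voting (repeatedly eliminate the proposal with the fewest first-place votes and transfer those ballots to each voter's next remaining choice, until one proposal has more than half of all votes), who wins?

Round 1: Proposal A 1, Proposal B 2, Proposal C 3, Proposal D 8, Proposal E 5. Proposal A eliminated.
Round 2: Proposal B 2, Proposal C 4, Proposal D 8, Proposal E 5. Proposal B eliminated.
Round 3: Proposal C 6, Proposal D 8, Proposal E 5. Proposal E eliminated.
Round 4: Proposal C 11, Proposal D 8. Proposal C has a majority (≥10).

Proposal C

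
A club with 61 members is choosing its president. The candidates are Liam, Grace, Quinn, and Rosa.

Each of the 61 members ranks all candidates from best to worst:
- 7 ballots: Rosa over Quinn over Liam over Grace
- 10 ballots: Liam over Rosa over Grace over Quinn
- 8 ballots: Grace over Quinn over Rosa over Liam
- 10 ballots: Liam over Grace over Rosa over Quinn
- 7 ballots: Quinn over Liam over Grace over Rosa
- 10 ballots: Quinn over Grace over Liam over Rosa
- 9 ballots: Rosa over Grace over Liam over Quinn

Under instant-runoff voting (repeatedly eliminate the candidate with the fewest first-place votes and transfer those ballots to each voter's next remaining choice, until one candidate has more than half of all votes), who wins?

Round 1: Liam 20, Grace 8, Quinn 17, Rosa 16. Grace eliminated.
Round 2: Liam 20, Quinn 25, Rosa 16. Rosa eliminated.
Round 3: Liam 29, Quinn 32. Quinn has a majority (≥31).

Quinn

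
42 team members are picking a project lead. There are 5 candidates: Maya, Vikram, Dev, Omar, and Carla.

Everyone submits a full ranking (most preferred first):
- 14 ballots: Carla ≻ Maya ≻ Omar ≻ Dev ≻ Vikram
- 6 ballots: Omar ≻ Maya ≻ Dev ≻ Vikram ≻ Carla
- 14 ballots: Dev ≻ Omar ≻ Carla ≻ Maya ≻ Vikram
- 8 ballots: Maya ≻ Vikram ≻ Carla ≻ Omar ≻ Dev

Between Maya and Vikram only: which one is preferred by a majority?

Maya is ranked above Vikram on 42 ballots; Vikram above Maya on 0.

Maya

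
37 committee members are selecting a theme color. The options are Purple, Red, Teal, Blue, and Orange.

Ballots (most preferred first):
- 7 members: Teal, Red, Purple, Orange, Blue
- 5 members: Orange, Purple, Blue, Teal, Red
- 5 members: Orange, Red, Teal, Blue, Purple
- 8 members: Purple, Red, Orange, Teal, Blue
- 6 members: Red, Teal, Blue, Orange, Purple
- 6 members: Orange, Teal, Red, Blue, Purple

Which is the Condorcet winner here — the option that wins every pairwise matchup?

Red vs Purple: 24–13
Red vs Teal: 19–18
Red vs Blue: 32–5
Red vs Orange: 21–16
Red beats every other option.

Red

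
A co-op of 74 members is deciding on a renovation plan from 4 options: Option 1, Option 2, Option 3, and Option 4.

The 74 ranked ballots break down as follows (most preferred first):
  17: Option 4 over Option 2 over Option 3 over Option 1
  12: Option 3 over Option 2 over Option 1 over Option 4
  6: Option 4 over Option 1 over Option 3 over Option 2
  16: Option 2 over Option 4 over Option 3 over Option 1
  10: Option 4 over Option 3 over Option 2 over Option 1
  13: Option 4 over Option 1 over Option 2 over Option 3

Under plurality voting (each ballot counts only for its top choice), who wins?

First-place votes: Option 1 0, Option 2 16, Option 3 12, Option 4 46.

Option 4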